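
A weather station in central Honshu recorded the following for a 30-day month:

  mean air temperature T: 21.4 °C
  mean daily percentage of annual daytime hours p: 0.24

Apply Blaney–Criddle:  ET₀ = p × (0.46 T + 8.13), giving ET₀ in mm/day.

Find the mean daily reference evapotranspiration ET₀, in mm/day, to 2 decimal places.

ET₀ = 0.24 × (0.46 × 21.4 + 8.13) = 0.24 × 17.974 = 4.3138 mm/d

4.31 mm/day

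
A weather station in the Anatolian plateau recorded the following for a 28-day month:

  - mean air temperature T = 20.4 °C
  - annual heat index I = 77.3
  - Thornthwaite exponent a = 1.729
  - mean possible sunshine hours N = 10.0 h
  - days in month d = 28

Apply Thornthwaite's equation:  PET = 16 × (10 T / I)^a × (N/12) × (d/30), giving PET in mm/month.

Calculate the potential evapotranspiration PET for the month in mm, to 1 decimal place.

10T/I = 10 × 20.4 / 77.3 = 2.6391
(10T/I)^a = 2.6391^1.729 = 5.3542
Uncorrected PET = 16 × 5.3542 = 85.667 mm
Correction = (N/12)(d/30) = (10.0/12)(28/30) = 0.7778
PET = 85.667 × 0.7778 = 66.632 mm/month

66.6 mm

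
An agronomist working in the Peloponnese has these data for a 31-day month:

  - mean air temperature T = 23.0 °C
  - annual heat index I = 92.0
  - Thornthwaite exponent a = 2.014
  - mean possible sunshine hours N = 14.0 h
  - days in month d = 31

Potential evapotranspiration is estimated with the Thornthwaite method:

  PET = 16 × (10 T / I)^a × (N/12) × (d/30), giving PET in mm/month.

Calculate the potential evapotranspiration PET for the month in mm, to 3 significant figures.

10T/I = 10 × 23.0 / 92.0 = 2.5000
(10T/I)^a = 2.5000^2.014 = 6.3307
Uncorrected PET = 16 × 6.3307 = 101.291 mm
Correction = (N/12)(d/30) = (14.0/12)(31/30) = 1.2056
PET = 101.291 × 1.2056 = 122.116 mm/month

122 mm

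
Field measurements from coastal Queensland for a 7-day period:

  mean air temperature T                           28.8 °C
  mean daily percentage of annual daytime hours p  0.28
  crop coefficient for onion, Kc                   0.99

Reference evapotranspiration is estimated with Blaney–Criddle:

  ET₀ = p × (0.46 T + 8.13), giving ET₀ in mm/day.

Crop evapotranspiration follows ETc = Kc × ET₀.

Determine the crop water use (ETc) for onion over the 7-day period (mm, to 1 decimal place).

41.5 mm

ET₀ = 0.28 × (0.46 × 28.8 + 8.13) = 0.28 × 21.378 = 5.9858 mm/d
ETc = Kc × ET₀ = 0.99 × 5.9858 = 5.9259 mm/d
Over 7 days: 5.9259 × 7 = 41.481 mm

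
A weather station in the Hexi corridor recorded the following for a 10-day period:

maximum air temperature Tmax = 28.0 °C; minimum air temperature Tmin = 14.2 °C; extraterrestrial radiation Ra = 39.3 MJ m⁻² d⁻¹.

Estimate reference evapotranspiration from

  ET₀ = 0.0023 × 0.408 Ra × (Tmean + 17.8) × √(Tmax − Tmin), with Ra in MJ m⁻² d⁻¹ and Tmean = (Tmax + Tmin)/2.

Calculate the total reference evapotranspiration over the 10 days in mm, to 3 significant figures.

Tmean = (28.0 + 14.2)/2 = 21.10 °C
0.408 Ra = 0.408 × 39.3 = 16.0344 mm/d equivalent
ET₀ = 0.0023 × 16.0344 × (21.10 + 17.8) × √13.8 = 0.0023 × 16.0344 × 38.90 × 3.7148 = 5.3292 mm/d
Over 10 days: 5.3292 × 10 = 53.292 mm

53.3 mm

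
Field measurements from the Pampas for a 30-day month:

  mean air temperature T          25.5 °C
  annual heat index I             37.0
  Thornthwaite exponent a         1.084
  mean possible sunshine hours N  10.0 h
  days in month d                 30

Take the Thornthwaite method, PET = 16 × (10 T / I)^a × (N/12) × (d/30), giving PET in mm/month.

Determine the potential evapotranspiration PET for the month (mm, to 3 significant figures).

108 mm

10T/I = 10 × 25.5 / 37.0 = 6.8919
(10T/I)^a = 6.8919^1.084 = 8.1051
Uncorrected PET = 16 × 8.1051 = 129.682 mm
Correction = (N/12)(d/30) = (10.0/12)(30/30) = 0.8333
PET = 129.682 × 0.8333 = 108.064 mm/month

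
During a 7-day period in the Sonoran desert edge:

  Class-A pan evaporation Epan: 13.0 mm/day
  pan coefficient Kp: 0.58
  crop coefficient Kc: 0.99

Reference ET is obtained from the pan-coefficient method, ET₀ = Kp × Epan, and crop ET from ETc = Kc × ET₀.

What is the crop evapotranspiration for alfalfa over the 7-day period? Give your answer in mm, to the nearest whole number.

ET₀ = 0.58 × 13.0 = 7.5400 mm/d
ETc = Kc × ET₀ = 0.99 × 7.5400 = 7.4646 mm/d
Over 7 days: 7.4646 × 7 = 52.252 mm

52 mm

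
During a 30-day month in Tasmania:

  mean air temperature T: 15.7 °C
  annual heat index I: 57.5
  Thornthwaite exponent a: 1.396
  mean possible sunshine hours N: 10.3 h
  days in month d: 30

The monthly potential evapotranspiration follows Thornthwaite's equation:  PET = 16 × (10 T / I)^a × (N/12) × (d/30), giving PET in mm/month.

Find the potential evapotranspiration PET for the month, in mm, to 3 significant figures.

10T/I = 10 × 15.7 / 57.5 = 2.7304
(10T/I)^a = 2.7304^1.396 = 4.0642
Uncorrected PET = 16 × 4.0642 = 65.027 mm
Correction = (N/12)(d/30) = (10.3/12)(30/30) = 0.8583
PET = 65.027 × 0.8583 = 55.813 mm/month

55.8 mm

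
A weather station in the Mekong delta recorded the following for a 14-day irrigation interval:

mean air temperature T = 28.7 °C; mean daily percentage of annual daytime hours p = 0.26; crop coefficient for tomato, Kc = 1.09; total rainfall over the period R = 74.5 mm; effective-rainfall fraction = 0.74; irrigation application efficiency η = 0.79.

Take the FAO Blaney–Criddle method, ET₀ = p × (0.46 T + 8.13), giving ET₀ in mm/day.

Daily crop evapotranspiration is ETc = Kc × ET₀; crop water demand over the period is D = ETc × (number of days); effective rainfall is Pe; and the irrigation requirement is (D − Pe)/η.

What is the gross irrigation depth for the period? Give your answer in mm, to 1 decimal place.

ET₀ = 0.26 × (0.46 × 28.7 + 8.13) = 0.26 × 21.332 = 5.5463 mm/d
ETc = Kc × ET₀ = 1.09 × 5.5463 = 6.0455 mm/d
Crop demand D = ETc × 14 d = 6.0455 × 14 = 84.637 mm
Pe = 0.74 × 74.5 = 55.130 mm
D − Pe = 84.637 − 55.130 = 29.507 mm
Gross irrigation = 29.507 / 0.79 = 37.351 mm

37.4 mm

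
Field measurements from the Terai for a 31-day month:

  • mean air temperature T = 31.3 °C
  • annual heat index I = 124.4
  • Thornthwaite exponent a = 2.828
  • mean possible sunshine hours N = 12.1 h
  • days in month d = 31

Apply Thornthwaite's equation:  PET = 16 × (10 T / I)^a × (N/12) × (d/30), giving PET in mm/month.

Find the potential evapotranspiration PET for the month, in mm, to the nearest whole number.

10T/I = 10 × 31.3 / 124.4 = 2.5161
(10T/I)^a = 2.5161^2.828 = 13.5912
Uncorrected PET = 16 × 13.5912 = 217.459 mm
Correction = (N/12)(d/30) = (12.1/12)(31/30) = 1.0419
PET = 217.459 × 1.0419 = 226.571 mm/month

227 mm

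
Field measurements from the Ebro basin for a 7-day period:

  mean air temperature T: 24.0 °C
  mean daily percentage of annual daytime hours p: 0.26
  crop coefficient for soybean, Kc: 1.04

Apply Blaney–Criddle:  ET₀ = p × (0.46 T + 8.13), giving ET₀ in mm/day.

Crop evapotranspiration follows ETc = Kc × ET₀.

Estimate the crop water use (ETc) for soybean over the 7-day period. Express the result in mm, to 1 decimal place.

36.3 mm

ET₀ = 0.26 × (0.46 × 24.0 + 8.13) = 0.26 × 19.170 = 4.9842 mm/d
ETc = Kc × ET₀ = 1.04 × 4.9842 = 5.1836 mm/d
Over 7 days: 5.1836 × 7 = 36.285 mm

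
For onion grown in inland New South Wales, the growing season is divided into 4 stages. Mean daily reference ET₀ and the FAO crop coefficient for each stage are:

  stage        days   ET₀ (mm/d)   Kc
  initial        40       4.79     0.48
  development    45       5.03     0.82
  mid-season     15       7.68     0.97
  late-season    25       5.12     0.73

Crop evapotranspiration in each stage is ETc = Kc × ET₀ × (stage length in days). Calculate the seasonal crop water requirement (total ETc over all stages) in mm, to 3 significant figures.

483 mm

initial: 0.48 × 4.79 × 40 = 91.97 mm
development: 0.82 × 5.03 × 45 = 185.61 mm
mid-season: 0.97 × 7.68 × 15 = 111.74 mm
late-season: 0.73 × 5.12 × 25 = 93.44 mm
Seasonal total = 482.76 mm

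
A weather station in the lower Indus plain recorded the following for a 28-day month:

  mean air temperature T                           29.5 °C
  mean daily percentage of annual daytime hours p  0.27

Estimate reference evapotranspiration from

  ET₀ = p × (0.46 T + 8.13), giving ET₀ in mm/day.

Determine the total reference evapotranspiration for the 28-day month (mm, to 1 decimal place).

ET₀ = 0.27 × (0.46 × 29.5 + 8.13) = 0.27 × 21.700 = 5.8590 mm/d
Monthly total = 5.8590 × 28 = 164.052 mm

164.1 mm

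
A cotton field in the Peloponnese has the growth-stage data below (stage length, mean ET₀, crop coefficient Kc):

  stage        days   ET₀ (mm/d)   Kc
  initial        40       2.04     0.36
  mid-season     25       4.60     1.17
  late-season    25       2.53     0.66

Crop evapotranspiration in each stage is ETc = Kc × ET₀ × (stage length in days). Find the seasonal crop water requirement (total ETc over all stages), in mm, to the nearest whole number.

initial: 0.36 × 2.04 × 40 = 29.38 mm
mid-season: 1.17 × 4.60 × 25 = 134.55 mm
late-season: 0.66 × 2.53 × 25 = 41.75 mm
Seasonal total = 205.68 mm

206 mm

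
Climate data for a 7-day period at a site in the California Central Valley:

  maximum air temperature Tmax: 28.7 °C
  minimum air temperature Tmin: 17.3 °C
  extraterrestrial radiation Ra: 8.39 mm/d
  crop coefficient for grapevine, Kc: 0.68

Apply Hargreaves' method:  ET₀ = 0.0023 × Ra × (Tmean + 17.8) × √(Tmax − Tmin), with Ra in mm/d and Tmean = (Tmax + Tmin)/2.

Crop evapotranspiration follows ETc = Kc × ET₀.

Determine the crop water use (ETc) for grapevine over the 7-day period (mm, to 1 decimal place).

12.7 mm

Tmean = (28.7 + 17.3)/2 = 23.00 °C
ET₀ = 0.0023 × 8.39 × (23.00 + 17.8) × √11.4 = 0.0023 × 8.39 × 40.80 × 3.3764 = 2.6583 mm/d
ETc = Kc × ET₀ = 0.68 × 2.6583 = 1.8076 mm/d
Over 7 days: 1.8076 × 7 = 12.653 mm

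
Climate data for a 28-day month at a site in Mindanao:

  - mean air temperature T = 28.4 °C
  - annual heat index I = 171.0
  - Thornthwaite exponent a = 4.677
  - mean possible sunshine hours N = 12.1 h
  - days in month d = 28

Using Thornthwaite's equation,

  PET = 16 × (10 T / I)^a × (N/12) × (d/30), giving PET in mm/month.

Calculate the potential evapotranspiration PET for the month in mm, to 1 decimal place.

10T/I = 10 × 28.4 / 171.0 = 1.6608
(10T/I)^a = 1.6608^4.677 = 10.7257
Uncorrected PET = 16 × 10.7257 = 171.611 mm
Correction = (N/12)(d/30) = (12.1/12)(28/30) = 0.9411
PET = 171.611 × 0.9411 = 161.503 mm/month

161.5 mm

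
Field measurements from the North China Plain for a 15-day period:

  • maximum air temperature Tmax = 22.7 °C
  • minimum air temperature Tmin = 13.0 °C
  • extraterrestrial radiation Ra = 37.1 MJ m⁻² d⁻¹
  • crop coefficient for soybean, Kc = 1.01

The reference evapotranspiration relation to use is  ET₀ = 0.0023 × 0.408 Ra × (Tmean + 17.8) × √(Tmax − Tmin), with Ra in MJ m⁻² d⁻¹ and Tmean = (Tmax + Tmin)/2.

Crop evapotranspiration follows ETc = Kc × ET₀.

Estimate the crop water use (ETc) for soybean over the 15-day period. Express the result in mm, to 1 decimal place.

Tmean = (22.7 + 13.0)/2 = 17.85 °C
0.408 Ra = 0.408 × 37.1 = 15.1368 mm/d equivalent
ET₀ = 0.0023 × 15.1368 × (17.85 + 17.8) × √9.7 = 0.0023 × 15.1368 × 35.65 × 3.1145 = 3.8655 mm/d
ETc = Kc × ET₀ = 1.01 × 3.8655 = 3.9042 mm/d
Over 15 days: 3.9042 × 15 = 58.563 mm

58.6 mm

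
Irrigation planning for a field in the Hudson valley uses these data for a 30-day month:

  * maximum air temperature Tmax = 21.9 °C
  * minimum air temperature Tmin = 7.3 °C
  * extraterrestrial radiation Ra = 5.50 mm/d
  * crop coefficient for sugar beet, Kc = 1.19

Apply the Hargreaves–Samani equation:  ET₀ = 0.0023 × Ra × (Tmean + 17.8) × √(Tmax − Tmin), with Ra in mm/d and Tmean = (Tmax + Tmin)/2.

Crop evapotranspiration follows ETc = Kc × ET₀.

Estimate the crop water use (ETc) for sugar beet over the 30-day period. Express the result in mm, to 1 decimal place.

55.9 mm

Tmean = (21.9 + 7.3)/2 = 14.60 °C
ET₀ = 0.0023 × 5.50 × (14.60 + 17.8) × √14.6 = 0.0023 × 5.50 × 32.40 × 3.8210 = 1.5661 mm/d
ETc = Kc × ET₀ = 1.19 × 1.5661 = 1.8637 mm/d
Over 30 days: 1.8637 × 30 = 55.911 mm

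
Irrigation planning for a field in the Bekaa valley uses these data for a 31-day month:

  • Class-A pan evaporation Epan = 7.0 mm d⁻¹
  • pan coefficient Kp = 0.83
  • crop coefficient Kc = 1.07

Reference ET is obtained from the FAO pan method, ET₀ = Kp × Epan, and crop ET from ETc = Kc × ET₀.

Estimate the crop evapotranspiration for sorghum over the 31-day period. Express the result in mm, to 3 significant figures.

193 mm

ET₀ = 0.83 × 7.0 = 5.8100 mm/d
ETc = Kc × ET₀ = 1.07 × 5.8100 = 6.2167 mm/d
Over 31 days: 6.2167 × 31 = 192.718 mm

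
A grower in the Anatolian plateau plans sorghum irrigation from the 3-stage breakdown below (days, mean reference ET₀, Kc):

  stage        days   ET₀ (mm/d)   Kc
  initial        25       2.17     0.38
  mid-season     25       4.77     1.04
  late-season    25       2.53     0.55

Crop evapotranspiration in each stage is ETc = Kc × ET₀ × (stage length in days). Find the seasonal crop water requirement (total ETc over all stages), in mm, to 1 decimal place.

179.4 mm

initial: 0.38 × 2.17 × 25 = 20.62 mm
mid-season: 1.04 × 4.77 × 25 = 124.02 mm
late-season: 0.55 × 2.53 × 25 = 34.79 mm
Seasonal total = 179.43 mm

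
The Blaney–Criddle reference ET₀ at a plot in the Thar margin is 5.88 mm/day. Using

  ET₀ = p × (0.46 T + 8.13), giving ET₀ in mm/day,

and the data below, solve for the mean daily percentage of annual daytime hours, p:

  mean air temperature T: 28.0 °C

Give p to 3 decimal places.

p = ET₀ / (0.46 T + 8.13) = 5.88 / (0.46 × 28.0 + 8.13) = 5.88 / 21.010 = 0.2799

0.280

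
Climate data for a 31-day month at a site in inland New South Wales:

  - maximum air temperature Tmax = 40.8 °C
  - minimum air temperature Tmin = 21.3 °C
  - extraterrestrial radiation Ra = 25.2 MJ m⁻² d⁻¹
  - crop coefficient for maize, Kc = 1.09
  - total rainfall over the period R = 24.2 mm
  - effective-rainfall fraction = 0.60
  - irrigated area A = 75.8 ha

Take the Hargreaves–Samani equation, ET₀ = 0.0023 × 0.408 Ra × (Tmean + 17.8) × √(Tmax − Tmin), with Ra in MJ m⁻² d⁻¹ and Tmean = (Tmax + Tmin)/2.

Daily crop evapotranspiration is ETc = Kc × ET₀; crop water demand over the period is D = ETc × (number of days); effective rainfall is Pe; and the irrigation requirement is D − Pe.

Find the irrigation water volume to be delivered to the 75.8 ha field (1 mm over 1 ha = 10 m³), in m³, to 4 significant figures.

Tmean = (40.8 + 21.3)/2 = 31.05 °C
0.408 Ra = 0.408 × 25.2 = 10.2816 mm/d equivalent
ET₀ = 0.0023 × 10.2816 × (31.05 + 17.8) × √19.5 = 0.0023 × 10.2816 × 48.85 × 4.4159 = 5.1012 mm/d
ETc = Kc × ET₀ = 1.09 × 5.1012 = 5.5603 mm/d
Crop demand D = ETc × 31 d = 5.5603 × 31 = 172.369 mm
Pe = 0.60 × 24.2 = 14.520 mm
D − Pe = 172.369 − 14.520 = 157.849 mm
Volume = 157.849 mm × 75.8 ha × 10 = 119649.5 m³

119600 m³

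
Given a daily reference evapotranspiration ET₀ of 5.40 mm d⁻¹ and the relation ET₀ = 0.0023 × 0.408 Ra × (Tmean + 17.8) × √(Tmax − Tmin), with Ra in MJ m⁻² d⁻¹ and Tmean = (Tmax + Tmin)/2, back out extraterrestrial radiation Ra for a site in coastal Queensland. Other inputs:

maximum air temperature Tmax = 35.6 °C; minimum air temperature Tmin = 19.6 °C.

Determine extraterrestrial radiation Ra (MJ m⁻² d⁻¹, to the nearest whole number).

Tmean = (35.6+19.6)/2 = 27.60 °C; ΔT = 16.0
Ra = ET₀ / [0.0023 × 0.408 × (Tmean+17.8) × √ΔT]
   = 5.40 / (0.0023 × 0.408 × 45.40 × 4.0000) = 31.688 MJ m⁻² d⁻¹

32 MJ m⁻² d⁻¹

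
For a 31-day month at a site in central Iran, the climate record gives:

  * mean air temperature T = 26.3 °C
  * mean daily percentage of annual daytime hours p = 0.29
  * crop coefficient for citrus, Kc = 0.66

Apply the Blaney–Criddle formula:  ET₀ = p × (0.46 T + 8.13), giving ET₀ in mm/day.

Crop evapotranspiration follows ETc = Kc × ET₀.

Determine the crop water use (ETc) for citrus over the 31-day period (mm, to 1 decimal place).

120.0 mm

ET₀ = 0.29 × (0.46 × 26.3 + 8.13) = 0.29 × 20.228 = 5.8661 mm/d
ETc = Kc × ET₀ = 0.66 × 5.8661 = 3.8716 mm/d
Over 31 days: 3.8716 × 31 = 120.020 mm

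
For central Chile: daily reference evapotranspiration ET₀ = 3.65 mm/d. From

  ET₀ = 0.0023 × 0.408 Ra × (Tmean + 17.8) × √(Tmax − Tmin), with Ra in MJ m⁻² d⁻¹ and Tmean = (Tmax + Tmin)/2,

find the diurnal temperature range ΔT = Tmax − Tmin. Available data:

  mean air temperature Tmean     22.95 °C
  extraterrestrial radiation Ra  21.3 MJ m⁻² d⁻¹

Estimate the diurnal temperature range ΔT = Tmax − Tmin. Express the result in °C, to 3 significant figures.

√ΔT = ET₀ / [0.0023 × 0.408 × Ra × (Tmean+17.8)] = 3.65 / (0.0023 × 8.6904 × 40.75) = 4.4812
ΔT = 4.4812² = 20.081 °C

20.1 °C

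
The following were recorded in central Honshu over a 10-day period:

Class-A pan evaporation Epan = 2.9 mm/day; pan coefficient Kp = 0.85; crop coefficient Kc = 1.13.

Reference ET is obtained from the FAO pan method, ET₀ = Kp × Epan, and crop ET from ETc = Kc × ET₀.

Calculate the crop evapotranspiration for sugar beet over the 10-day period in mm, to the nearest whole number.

ET₀ = 0.85 × 2.9 = 2.4650 mm/d
ETc = Kc × ET₀ = 1.13 × 2.4650 = 2.7855 mm/d
Over 10 days: 2.7855 × 10 = 27.855 mm

28 mm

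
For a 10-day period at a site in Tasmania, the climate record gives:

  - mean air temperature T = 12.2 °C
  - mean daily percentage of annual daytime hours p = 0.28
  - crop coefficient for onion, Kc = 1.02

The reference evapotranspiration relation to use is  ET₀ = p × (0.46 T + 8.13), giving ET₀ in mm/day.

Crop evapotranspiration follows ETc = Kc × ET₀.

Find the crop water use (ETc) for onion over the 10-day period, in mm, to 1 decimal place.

ET₀ = 0.28 × (0.46 × 12.2 + 8.13) = 0.28 × 13.742 = 3.8478 mm/d
ETc = Kc × ET₀ = 1.02 × 3.8478 = 3.9248 mm/d
Over 10 days: 3.9248 × 10 = 39.248 mm

39.2 mm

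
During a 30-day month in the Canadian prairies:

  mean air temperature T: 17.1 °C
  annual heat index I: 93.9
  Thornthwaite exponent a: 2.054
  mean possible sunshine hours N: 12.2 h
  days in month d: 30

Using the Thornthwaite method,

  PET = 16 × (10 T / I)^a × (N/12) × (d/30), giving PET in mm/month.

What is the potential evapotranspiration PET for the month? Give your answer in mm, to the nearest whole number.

10T/I = 10 × 17.1 / 93.9 = 1.8211
(10T/I)^a = 1.8211^2.054 = 3.4255
Uncorrected PET = 16 × 3.4255 = 54.808 mm
Correction = (N/12)(d/30) = (12.2/12)(30/30) = 1.0167
PET = 54.808 × 1.0167 = 55.723 mm/month

56 mm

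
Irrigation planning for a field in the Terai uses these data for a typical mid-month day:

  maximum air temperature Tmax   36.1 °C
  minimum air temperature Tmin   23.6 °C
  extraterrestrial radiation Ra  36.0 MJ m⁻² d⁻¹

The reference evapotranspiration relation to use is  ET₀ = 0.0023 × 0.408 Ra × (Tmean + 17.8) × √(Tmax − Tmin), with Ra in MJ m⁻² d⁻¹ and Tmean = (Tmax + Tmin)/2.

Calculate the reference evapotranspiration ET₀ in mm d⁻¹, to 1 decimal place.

5.7 mm d⁻¹

Tmean = (36.1 + 23.6)/2 = 29.85 °C
0.408 Ra = 0.408 × 36.0 = 14.6880 mm/d equivalent
ET₀ = 0.0023 × 14.6880 × (29.85 + 17.8) × √12.5 = 0.0023 × 14.6880 × 47.65 × 3.5355 = 5.6912 mm/d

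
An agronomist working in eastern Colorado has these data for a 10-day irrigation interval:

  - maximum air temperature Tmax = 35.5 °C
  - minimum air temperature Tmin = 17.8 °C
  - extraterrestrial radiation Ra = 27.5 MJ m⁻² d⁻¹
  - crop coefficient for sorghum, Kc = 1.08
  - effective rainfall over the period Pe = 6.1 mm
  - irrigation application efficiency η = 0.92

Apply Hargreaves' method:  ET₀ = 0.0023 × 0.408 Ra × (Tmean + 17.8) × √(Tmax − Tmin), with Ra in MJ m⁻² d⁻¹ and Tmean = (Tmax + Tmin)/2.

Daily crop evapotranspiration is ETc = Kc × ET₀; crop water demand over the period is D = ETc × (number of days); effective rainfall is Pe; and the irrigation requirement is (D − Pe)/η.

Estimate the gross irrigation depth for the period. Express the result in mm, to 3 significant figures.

50.0 mm

Tmean = (35.5 + 17.8)/2 = 26.65 °C
0.408 Ra = 0.408 × 27.5 = 11.2200 mm/d equivalent
ET₀ = 0.0023 × 11.2200 × (26.65 + 17.8) × √17.7 = 0.0023 × 11.2200 × 44.45 × 4.2071 = 4.8259 mm/d
ETc = Kc × ET₀ = 1.08 × 4.8259 = 5.2120 mm/d
Crop demand D = ETc × 10 d = 5.2120 × 10 = 52.120 mm
D − Pe = 52.120 − 6.1 = 46.020 mm
Gross irrigation = 46.020 / 0.92 = 50.022 mm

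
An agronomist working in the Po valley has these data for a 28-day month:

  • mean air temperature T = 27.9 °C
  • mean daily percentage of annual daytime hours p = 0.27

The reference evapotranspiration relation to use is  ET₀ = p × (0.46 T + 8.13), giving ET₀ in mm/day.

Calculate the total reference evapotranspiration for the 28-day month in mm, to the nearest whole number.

ET₀ = 0.27 × (0.46 × 27.9 + 8.13) = 0.27 × 20.964 = 5.6603 mm/d
Monthly total = 5.6603 × 28 = 158.488 mm

158 mm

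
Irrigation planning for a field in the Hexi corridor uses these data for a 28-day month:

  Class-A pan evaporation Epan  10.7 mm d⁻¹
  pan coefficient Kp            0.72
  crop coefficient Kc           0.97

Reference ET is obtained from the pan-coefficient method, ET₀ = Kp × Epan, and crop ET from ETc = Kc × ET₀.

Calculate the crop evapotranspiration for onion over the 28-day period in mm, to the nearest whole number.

ET₀ = 0.72 × 10.7 = 7.7040 mm/d
ETc = Kc × ET₀ = 0.97 × 7.7040 = 7.4729 mm/d
Over 28 days: 7.4729 × 28 = 209.241 mm

209 mm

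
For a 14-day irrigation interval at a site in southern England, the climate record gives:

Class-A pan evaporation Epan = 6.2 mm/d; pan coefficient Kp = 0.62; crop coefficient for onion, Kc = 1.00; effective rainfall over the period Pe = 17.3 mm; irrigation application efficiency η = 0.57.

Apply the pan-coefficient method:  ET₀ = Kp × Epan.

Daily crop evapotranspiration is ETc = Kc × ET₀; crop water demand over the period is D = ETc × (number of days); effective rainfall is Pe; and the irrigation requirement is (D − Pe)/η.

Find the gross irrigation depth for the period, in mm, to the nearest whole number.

ET₀ = 0.62 × 6.2 = 3.8440 mm/d
ETc = Kc × ET₀ = 1.00 × 3.8440 = 3.8440 mm/d
Crop demand D = ETc × 14 d = 3.8440 × 14 = 53.816 mm
D − Pe = 53.816 − 17.3 = 36.516 mm
Gross irrigation = 36.516 / 0.57 = 64.063 mm

64 mm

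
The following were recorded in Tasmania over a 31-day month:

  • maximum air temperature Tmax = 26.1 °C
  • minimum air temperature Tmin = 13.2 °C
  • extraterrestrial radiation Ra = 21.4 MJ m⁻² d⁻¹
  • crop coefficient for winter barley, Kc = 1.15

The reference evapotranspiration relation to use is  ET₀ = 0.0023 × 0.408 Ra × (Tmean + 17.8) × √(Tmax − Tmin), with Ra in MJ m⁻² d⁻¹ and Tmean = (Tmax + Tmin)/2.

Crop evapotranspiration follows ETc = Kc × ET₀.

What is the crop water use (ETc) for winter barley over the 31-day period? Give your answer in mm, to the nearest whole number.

96 mm

Tmean = (26.1 + 13.2)/2 = 19.65 °C
0.408 Ra = 0.408 × 21.4 = 8.7312 mm/d equivalent
ET₀ = 0.0023 × 8.7312 × (19.65 + 17.8) × √12.9 = 0.0023 × 8.7312 × 37.45 × 3.5917 = 2.7012 mm/d
ETc = Kc × ET₀ = 1.15 × 2.7012 = 3.1064 mm/d
Over 31 days: 3.1064 × 31 = 96.298 mm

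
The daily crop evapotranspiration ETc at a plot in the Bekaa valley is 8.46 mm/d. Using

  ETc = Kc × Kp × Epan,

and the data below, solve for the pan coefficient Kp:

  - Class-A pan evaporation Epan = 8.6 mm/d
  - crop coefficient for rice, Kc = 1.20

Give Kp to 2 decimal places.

0.82

ETc = Kc × Kp × Epan  ⇒  Kp = ETc / (Kc × Epan)
Kp = 8.46 / (1.20 × 8.6) = 8.46 / 10.320 = 0.8198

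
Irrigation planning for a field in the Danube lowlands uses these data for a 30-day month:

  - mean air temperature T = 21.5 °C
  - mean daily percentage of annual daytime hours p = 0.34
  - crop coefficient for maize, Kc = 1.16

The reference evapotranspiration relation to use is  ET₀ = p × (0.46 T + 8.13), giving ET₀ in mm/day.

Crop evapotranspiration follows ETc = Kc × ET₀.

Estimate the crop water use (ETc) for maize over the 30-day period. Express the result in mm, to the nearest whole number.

ET₀ = 0.34 × (0.46 × 21.5 + 8.13) = 0.34 × 18.020 = 6.1268 mm/d
ETc = Kc × ET₀ = 1.16 × 6.1268 = 7.1071 mm/d
Over 30 days: 7.1071 × 30 = 213.213 mm

213 mm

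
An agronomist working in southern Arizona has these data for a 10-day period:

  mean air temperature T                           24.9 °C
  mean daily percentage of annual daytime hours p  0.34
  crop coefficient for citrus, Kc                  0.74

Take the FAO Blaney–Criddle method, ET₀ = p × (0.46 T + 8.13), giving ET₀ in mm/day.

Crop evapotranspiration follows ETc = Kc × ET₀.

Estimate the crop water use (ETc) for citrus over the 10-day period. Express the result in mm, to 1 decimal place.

ET₀ = 0.34 × (0.46 × 24.9 + 8.13) = 0.34 × 19.584 = 6.6586 mm/d
ETc = Kc × ET₀ = 0.74 × 6.6586 = 4.9274 mm/d
Over 10 days: 4.9274 × 10 = 49.274 mm

49.3 mm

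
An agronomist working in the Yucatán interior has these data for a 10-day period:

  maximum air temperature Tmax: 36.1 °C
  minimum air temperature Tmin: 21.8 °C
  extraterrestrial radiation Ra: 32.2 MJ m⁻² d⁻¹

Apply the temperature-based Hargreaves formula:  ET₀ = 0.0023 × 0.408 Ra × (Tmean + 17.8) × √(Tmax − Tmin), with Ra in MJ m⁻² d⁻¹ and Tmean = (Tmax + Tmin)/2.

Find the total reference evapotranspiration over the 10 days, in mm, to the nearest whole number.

Tmean = (36.1 + 21.8)/2 = 28.95 °C
0.408 Ra = 0.408 × 32.2 = 13.1376 mm/d equivalent
ET₀ = 0.0023 × 13.1376 × (28.95 + 17.8) × √14.3 = 0.0023 × 13.1376 × 46.75 × 3.7815 = 5.3418 mm/d
Over 10 days: 5.3418 × 10 = 53.418 mm

53 mm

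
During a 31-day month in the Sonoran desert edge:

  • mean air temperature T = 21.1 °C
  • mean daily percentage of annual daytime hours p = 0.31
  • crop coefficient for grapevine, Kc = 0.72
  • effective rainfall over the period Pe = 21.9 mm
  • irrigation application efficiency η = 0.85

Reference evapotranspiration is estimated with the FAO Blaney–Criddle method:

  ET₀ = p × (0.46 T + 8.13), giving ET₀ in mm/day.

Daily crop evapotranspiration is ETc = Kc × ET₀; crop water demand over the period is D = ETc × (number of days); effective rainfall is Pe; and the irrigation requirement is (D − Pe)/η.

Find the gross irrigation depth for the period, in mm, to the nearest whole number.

119 mm

ET₀ = 0.31 × (0.46 × 21.1 + 8.13) = 0.31 × 17.836 = 5.5292 mm/d
ETc = Kc × ET₀ = 0.72 × 5.5292 = 3.9810 mm/d
Crop demand D = ETc × 31 d = 3.9810 × 31 = 123.411 mm
D − Pe = 123.411 − 21.9 = 101.511 mm
Gross irrigation = 101.511 / 0.85 = 119.425 mm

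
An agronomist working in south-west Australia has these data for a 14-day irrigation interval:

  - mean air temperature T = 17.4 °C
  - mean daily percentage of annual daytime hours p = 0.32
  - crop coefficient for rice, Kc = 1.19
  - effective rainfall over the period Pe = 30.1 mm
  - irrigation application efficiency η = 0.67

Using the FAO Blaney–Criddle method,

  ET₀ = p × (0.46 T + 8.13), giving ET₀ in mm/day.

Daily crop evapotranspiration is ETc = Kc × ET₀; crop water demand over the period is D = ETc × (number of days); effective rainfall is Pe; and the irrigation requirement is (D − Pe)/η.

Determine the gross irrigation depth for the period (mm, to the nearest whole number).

83 mm

ET₀ = 0.32 × (0.46 × 17.4 + 8.13) = 0.32 × 16.134 = 5.1629 mm/d
ETc = Kc × ET₀ = 1.19 × 5.1629 = 6.1439 mm/d
Crop demand D = ETc × 14 d = 6.1439 × 14 = 86.015 mm
D − Pe = 86.015 − 30.1 = 55.915 mm
Gross irrigation = 55.915 / 0.67 = 83.455 mm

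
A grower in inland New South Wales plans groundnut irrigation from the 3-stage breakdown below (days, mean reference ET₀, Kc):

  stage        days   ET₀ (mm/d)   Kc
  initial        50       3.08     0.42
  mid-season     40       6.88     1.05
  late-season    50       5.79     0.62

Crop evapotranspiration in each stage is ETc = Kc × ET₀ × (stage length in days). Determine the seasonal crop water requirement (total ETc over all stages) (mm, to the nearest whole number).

533 mm

initial: 0.42 × 3.08 × 50 = 64.68 mm
mid-season: 1.05 × 6.88 × 40 = 288.96 mm
late-season: 0.62 × 5.79 × 50 = 179.49 mm
Seasonal total = 533.13 mm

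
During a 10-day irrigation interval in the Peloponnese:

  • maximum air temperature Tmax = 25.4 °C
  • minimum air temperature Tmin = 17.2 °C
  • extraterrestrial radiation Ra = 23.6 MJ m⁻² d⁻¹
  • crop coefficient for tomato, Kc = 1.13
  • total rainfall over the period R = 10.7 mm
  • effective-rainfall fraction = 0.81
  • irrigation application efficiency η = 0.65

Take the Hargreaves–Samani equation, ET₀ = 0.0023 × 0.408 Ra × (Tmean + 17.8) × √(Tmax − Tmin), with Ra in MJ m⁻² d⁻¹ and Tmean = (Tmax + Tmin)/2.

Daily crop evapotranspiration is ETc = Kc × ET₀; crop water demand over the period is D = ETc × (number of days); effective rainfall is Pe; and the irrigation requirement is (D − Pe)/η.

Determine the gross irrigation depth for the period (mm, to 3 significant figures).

29.8 mm

Tmean = (25.4 + 17.2)/2 = 21.30 °C
0.408 Ra = 0.408 × 23.6 = 9.6288 mm/d equivalent
ET₀ = 0.0023 × 9.6288 × (21.30 + 17.8) × √8.2 = 0.0023 × 9.6288 × 39.10 × 2.8636 = 2.4796 mm/d
ETc = Kc × ET₀ = 1.13 × 2.4796 = 2.8019 mm/d
Crop demand D = ETc × 10 d = 2.8019 × 10 = 28.019 mm
Pe = 0.81 × 10.7 = 8.667 mm
D − Pe = 28.019 − 8.667 = 19.352 mm
Gross irrigation = 19.352 / 0.65 = 29.772 mm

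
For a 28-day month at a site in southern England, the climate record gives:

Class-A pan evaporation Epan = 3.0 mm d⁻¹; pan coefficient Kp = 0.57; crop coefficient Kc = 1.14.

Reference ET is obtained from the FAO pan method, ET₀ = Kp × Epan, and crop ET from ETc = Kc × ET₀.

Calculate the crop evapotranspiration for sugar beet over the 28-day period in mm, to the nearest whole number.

55 mm

ET₀ = 0.57 × 3.0 = 1.7100 mm/d
ETc = Kc × ET₀ = 1.14 × 1.7100 = 1.9494 mm/d
Over 28 days: 1.9494 × 28 = 54.583 mm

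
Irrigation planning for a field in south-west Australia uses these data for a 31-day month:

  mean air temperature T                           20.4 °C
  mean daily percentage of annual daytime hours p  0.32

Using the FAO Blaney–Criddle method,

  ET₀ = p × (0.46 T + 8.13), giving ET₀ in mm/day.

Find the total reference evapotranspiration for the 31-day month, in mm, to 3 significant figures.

ET₀ = 0.32 × (0.46 × 20.4 + 8.13) = 0.32 × 17.514 = 5.6045 mm/d
Monthly total = 5.6045 × 31 = 173.740 mm

174 mm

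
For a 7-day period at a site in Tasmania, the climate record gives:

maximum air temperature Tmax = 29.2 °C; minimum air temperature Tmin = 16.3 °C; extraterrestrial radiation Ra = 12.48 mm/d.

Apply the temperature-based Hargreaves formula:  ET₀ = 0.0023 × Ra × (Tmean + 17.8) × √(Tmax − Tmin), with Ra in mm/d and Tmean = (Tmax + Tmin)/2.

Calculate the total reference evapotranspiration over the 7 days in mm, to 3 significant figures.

29.3 mm

Tmean = (29.2 + 16.3)/2 = 22.75 °C
ET₀ = 0.0023 × 12.48 × (22.75 + 17.8) × √12.9 = 0.0023 × 12.48 × 40.55 × 3.5917 = 4.1805 mm/d
Over 7 days: 4.1805 × 7 = 29.264 mm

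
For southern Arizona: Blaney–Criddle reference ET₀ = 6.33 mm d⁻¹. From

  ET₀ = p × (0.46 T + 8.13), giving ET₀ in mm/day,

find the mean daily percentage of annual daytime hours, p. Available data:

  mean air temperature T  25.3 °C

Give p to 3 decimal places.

0.320

p = ET₀ / (0.46 T + 8.13) = 6.33 / (0.46 × 25.3 + 8.13) = 6.33 / 19.768 = 0.3202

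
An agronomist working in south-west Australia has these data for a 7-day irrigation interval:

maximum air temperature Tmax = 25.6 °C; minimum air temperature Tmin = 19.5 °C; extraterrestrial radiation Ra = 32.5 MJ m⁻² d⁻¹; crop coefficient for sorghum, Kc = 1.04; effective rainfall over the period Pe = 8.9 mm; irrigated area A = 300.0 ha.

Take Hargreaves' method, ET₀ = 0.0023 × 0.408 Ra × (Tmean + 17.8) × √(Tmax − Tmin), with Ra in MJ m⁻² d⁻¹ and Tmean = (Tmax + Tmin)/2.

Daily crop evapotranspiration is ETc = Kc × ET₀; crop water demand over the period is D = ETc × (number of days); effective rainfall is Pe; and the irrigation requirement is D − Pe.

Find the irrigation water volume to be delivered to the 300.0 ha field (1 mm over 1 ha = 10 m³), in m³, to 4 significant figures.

Tmean = (25.6 + 19.5)/2 = 22.55 °C
0.408 Ra = 0.408 × 32.5 = 13.2600 mm/d equivalent
ET₀ = 0.0023 × 13.2600 × (22.55 + 17.8) × √6.1 = 0.0023 × 13.2600 × 40.35 × 2.4698 = 3.0393 mm/d
ETc = Kc × ET₀ = 1.04 × 3.0393 = 3.1609 mm/d
Crop demand D = ETc × 7 d = 3.1609 × 7 = 22.126 mm
D − Pe = 22.126 − 8.9 = 13.226 mm
Volume = 13.226 mm × 300.0 ha × 10 = 39678.0 m³

39680 m³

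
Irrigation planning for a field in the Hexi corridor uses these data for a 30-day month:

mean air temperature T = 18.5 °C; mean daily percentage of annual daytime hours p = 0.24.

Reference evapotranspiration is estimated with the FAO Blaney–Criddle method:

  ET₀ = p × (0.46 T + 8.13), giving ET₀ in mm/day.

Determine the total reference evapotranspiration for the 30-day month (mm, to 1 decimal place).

ET₀ = 0.24 × (0.46 × 18.5 + 8.13) = 0.24 × 16.640 = 3.9936 mm/d
Monthly total = 3.9936 × 30 = 119.808 mm

119.8 mm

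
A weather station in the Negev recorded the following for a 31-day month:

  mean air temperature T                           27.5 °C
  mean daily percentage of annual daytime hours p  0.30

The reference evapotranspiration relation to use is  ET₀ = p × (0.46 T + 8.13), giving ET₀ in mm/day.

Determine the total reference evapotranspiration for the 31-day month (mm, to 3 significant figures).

ET₀ = 0.30 × (0.46 × 27.5 + 8.13) = 0.30 × 20.780 = 6.2340 mm/d
Monthly total = 6.2340 × 31 = 193.254 mm

193 mm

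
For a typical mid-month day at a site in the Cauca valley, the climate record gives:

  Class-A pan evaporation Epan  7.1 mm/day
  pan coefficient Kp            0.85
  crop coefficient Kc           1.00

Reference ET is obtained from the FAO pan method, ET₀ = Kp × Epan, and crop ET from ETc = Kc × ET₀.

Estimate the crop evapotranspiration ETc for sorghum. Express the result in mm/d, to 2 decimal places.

ET₀ = 0.85 × 7.1 = 6.0350 mm/d
ETc = Kc × ET₀ = 1.00 × 6.0350 = 6.0350 mm/d

6.04 mm/d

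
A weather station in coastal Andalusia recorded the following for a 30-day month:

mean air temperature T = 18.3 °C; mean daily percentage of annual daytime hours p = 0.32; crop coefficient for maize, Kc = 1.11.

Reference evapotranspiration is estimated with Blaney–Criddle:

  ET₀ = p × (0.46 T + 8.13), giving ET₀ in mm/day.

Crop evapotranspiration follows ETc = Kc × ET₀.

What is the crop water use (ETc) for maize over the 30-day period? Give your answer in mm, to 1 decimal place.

ET₀ = 0.32 × (0.46 × 18.3 + 8.13) = 0.32 × 16.548 = 5.2954 mm/d
ETc = Kc × ET₀ = 1.11 × 5.2954 = 5.8779 mm/d
Over 30 days: 5.8779 × 30 = 176.337 mm

176.3 mm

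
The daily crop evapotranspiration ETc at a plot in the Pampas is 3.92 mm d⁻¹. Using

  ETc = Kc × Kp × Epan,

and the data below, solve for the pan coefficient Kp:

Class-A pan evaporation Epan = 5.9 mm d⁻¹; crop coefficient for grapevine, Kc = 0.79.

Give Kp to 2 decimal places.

ETc = Kc × Kp × Epan  ⇒  Kp = ETc / (Kc × Epan)
Kp = 3.92 / (0.79 × 5.9) = 3.92 / 4.661 = 0.8410

0.84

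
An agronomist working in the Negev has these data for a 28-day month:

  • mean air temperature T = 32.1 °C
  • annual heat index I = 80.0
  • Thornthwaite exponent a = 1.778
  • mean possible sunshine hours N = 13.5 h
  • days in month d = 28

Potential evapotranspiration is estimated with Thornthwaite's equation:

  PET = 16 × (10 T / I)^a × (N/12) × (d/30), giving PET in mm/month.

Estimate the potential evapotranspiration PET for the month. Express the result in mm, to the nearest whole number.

199 mm

10T/I = 10 × 32.1 / 80.0 = 4.0125
(10T/I)^a = 4.0125^1.778 = 11.8269
Uncorrected PET = 16 × 11.8269 = 189.230 mm
Correction = (N/12)(d/30) = (13.5/12)(28/30) = 1.0500
PET = 189.230 × 1.0500 = 198.692 mm/month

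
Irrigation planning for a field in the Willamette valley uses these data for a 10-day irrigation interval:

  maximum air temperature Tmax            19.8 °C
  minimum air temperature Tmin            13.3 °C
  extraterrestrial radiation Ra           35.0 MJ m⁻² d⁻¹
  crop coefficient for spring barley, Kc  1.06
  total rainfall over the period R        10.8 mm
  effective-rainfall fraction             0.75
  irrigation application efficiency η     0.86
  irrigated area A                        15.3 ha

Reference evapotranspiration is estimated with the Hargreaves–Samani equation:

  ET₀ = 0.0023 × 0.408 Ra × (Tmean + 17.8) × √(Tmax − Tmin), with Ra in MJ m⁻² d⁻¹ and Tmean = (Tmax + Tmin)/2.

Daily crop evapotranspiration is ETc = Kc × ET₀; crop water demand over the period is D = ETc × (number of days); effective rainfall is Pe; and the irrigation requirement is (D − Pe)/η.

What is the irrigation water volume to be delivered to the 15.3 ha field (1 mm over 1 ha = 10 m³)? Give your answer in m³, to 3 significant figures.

3980 m³

Tmean = (19.8 + 13.3)/2 = 16.55 °C
0.408 Ra = 0.408 × 35.0 = 14.2800 mm/d equivalent
ET₀ = 0.0023 × 14.2800 × (16.55 + 17.8) × √6.5 = 0.0023 × 14.2800 × 34.35 × 2.5495 = 2.8763 mm/d
ETc = Kc × ET₀ = 1.06 × 2.8763 = 3.0489 mm/d
Crop demand D = ETc × 10 d = 3.0489 × 10 = 30.489 mm
Pe = 0.75 × 10.8 = 8.100 mm
D − Pe = 30.489 − 8.100 = 22.389 mm
Gross irrigation = 22.389 / 0.86 = 26.034 mm
Volume = 26.034 mm × 15.3 ha × 10 = 3983.2 m³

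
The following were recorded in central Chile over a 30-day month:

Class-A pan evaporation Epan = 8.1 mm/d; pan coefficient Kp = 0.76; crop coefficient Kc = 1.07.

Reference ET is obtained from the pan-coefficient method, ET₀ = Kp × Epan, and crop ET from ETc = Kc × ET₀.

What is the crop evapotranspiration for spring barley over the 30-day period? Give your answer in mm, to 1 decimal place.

197.6 mm

ET₀ = 0.76 × 8.1 = 6.1560 mm/d
ETc = Kc × ET₀ = 1.07 × 6.1560 = 6.5869 mm/d
Over 30 days: 6.5869 × 30 = 197.607 mm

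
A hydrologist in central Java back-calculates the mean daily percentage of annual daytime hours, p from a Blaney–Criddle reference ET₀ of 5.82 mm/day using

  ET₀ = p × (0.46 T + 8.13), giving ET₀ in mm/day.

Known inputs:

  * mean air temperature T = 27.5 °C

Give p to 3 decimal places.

p = ET₀ / (0.46 T + 8.13) = 5.82 / (0.46 × 27.5 + 8.13) = 5.82 / 20.780 = 0.2801

0.280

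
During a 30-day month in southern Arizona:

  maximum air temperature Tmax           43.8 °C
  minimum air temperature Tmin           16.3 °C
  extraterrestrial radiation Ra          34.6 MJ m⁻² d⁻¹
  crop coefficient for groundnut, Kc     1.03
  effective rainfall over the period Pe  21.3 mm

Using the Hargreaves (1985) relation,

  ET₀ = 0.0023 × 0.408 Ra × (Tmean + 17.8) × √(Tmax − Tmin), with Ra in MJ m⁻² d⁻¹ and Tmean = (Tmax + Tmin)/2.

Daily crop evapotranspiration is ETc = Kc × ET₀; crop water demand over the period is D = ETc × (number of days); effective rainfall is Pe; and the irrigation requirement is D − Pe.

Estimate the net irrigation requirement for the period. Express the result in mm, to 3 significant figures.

Tmean = (43.8 + 16.3)/2 = 30.05 °C
0.408 Ra = 0.408 × 34.6 = 14.1168 mm/d equivalent
ET₀ = 0.0023 × 14.1168 × (30.05 + 17.8) × √27.5 = 0.0023 × 14.1168 × 47.85 × 5.2440 = 8.1472 mm/d
ETc = Kc × ET₀ = 1.03 × 8.1472 = 8.3916 mm/d
Crop demand D = ETc × 30 d = 8.3916 × 30 = 251.748 mm
D − Pe = 251.748 − 21.3 = 230.448 mm

230 mm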